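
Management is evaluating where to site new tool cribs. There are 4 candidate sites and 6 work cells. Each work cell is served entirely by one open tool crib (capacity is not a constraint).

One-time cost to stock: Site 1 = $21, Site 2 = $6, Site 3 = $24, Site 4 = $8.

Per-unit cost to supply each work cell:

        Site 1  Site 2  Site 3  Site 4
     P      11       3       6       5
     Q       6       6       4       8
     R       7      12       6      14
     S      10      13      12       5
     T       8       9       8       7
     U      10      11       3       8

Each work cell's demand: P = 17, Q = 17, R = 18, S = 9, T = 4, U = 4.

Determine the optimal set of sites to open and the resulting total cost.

For any fixed open set, each work cell goes to its cheapest open site; total = fixed + service.
{Site 2, Site 3, Site 4}: P→Site 2 3·17=51, Q→Site 3 4·17=68, R→Site 3 6·18=108, S→Site 4 5·9=45, T→Site 4 7·4=28, U→Site 3 3·4=12. Service 312; fixed 38; total 350.
{Site 1, Site 2, Site 3, Site 4}: P→Site 2 3·17=51, Q→Site 3 4·17=68, R→Site 3 6·18=108, S→Site 4 5·9=45, T→Site 4 7·4=28, U→Site 3 3·4=12. Service 312; fixed 59; total 371.
{Site 3, Site 4}: service 346 + fixed 32 = 378
{Site 2}: service 566 + fixed 6 = 572
No other subset beats 350.

Open Site 2, Site 3 and Site 4; minimum total cost 350.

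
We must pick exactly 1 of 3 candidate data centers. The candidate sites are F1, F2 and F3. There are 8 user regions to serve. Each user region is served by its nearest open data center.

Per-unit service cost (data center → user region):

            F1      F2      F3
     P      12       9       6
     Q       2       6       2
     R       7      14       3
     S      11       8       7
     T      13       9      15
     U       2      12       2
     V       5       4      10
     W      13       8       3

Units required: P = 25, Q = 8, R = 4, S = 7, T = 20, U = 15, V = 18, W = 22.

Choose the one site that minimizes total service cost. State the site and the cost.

Choose F3 only; total service cost 803.

With exactly 1 open, each user region uses its cheapest among the chosen.
{F3}: P→F3 6·25=150, Q→F3 2·8=16, R→F3 3·4=12, S→F3 7·7=49, T→F3 15·20=300, U→F3 2·15=30, V→F3 10·18=180, W→F3 3·22=66. Service cost 803.
{F2}: service cost 993
{F1}: service cost 1087
Among all 3 size-1 choices, {F3} is lowest.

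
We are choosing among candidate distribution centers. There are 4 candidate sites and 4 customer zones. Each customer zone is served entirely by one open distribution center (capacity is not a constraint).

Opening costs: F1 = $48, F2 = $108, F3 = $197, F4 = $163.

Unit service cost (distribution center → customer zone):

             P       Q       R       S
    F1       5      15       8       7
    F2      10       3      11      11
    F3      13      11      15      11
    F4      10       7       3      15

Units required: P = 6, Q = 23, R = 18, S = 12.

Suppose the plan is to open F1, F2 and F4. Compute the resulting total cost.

Total cost: 556

Each customer zone is assigned to its cheapest site among the open ones.
{F1, F2, F4}: P→F1 5·6=30, Q→F2 3·23=69, R→F4 3·18=54, S→F1 7·12=84. Service 237; fixed 319; total 556.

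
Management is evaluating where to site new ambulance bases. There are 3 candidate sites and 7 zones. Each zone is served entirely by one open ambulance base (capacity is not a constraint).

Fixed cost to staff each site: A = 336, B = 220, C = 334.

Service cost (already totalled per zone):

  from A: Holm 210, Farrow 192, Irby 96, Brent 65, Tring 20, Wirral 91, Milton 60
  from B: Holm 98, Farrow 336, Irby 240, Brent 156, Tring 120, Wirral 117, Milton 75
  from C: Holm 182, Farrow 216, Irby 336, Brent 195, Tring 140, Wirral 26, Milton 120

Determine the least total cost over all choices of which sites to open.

For any fixed open set, each zone goes to its cheapest open site; total = fixed + service.
{A}: Holm→A 210, Farrow→A 192, Irby→A 96, Brent→A 65, Tring→A 20, Wirral→A 91, Milton→A 60. Service 734; fixed 336; total 1070.
{A, B}: service 622 + fixed 556 = 1178
{A, C}: Holm→C 182, Farrow→A 192, Irby→A 96, Brent→A 65, Tring→A 20, Wirral→C 26, Milton→A 60. Service 641; fixed 670; total 1311.
{A, B, C}: service 557 + fixed 890 = 1447
No other subset beats 1070.

Minimum total cost: 1070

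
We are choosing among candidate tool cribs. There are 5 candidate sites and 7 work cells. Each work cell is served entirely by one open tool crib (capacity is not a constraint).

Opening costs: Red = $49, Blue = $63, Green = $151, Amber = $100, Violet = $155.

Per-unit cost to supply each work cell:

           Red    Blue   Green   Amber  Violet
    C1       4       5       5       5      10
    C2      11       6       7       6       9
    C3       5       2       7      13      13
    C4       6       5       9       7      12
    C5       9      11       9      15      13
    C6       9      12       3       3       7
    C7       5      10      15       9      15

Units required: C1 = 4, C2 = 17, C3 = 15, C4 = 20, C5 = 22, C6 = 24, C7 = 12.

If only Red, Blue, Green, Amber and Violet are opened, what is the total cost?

Total cost: 1096

Each work cell is assigned to its cheapest site among the open ones.
{Red, Blue, Green, Amber, Violet}: C1→Red 4·4=16, C2→Blue 6·17=102, C3→Blue 2·15=30, C4→Blue 5·20=100, C5→Red 9·22=198, C6→Green 3·24=72, C7→Red 5·12=60. Service 578; fixed 518; total 1096.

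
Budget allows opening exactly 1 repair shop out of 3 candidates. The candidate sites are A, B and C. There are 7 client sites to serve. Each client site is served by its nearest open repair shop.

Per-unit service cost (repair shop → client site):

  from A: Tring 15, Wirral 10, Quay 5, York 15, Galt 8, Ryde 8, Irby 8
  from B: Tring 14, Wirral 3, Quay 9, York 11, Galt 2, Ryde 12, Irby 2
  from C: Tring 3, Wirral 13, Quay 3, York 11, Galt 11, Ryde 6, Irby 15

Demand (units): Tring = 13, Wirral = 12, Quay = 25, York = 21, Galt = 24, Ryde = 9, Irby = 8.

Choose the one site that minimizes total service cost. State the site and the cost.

Choose B only; total service cost 846.

With exactly 1 open, each client site uses its cheapest among the chosen.
{B}: Tring→B 14·13=182, Wirral→B 3·12=36, Quay→B 9·25=225, York→B 11·21=231, Galt→B 2·24=48, Ryde→B 12·9=108, Irby→B 2·8=16. Service cost 846.
{C}: service cost 939
{A}: service cost 1083
Among all 3 size-1 choices, {B} is lowest.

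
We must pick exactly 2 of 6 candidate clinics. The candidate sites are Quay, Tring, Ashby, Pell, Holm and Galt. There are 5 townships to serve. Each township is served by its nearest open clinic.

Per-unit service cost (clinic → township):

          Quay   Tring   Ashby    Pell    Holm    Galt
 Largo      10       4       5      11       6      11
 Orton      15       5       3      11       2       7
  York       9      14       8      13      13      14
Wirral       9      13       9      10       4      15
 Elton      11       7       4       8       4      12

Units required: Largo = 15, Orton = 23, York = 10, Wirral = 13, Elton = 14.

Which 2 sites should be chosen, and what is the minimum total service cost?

With exactly 2 open, each township uses its cheapest among the chosen.
{Ashby, Holm}: Largo→Ashby 5·15=75, Orton→Holm 2·23=46, York→Ashby 8·10=80, Wirral→Holm 4·13=52, Elton→Ashby 4·14=56. Service cost 309.
{Quay, Holm}: service cost 334
{Tring, Holm}: service cost 344
Among all 15 size-2 choices, {Ashby, Holm} is lowest.

Choose Ashby and Holm; total service cost 309.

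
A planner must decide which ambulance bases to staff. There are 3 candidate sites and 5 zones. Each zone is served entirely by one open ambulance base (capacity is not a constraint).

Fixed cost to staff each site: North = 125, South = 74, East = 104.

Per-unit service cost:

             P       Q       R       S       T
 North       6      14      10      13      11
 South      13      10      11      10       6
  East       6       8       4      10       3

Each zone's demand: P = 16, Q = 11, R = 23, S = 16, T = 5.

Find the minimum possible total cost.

Minimum total cost: 555

For any fixed open set, each zone goes to its cheapest open site; total = fixed + service.
{East}: P→East 6·16=96, Q→East 8·11=88, R→East 4·23=92, S→East 10·16=160, T→East 3·5=15. Service 451; fixed 104; total 555.
{South, East}: service 451 + fixed 178 = 629
{North, East}: P→North 6·16=96, Q→East 8·11=88, R→East 4·23=92, S→East 10·16=160, T→East 3·5=15. Service 451; fixed 229; total 680.
{North, South, East}: P→North 6·16=96, Q→East 8·11=88, R→East 4·23=92, S→South 10·16=160, T→East 3·5=15. Service 451; fixed 303; total 754.
(All 7 nonempty subsets were checked; East only is lowest.)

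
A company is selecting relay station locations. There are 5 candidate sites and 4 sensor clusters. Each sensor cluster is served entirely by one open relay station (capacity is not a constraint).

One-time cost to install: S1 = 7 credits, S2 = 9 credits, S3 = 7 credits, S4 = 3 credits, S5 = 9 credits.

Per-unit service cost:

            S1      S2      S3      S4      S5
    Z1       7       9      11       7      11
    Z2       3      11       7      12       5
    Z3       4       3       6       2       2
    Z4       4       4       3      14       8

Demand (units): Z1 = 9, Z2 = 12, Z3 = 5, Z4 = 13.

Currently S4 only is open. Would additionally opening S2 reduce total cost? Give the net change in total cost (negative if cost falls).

Yes — net change −133 (cost falls by 133).

Current service cost with {S4}: 399.
Adding S2: each sensor cluster re-picks its cheapest; new service cost 257, saving 142.
Extra fixed cost: 9. Net change = 9 − 142 = -133.
(Totals: 402 → 269.)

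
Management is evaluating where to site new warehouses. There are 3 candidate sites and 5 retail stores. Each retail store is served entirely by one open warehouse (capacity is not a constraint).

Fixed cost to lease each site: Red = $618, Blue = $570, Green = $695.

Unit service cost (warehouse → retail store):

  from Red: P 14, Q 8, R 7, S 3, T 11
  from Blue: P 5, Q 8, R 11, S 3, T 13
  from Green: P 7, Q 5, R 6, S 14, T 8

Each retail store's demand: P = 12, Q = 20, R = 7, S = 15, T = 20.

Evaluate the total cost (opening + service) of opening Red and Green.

Each retail store is assigned to its cheapest site among the open ones.
{Red, Green}: P→Green 7·12=84, Q→Green 5·20=100, R→Green 6·7=42, S→Red 3·15=45, T→Green 8·20=160. Service 431; fixed 1313; total 1744.

Total cost: 1744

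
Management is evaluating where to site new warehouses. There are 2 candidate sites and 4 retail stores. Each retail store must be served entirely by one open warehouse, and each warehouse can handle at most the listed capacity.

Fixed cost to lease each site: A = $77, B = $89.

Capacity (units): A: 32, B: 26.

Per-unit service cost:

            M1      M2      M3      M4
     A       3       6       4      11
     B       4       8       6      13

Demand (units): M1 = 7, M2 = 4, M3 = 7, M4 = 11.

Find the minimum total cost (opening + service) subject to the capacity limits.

Open {A}: M1→A 3·7=21, M2→A 6·4=24, M3→A 4·7=28, M4→A 11·11=121.
Loads: A carries 29/32. Service 194; fixed 77; total 271.
Next best feasible plan costs 360.

Minimum total cost: 271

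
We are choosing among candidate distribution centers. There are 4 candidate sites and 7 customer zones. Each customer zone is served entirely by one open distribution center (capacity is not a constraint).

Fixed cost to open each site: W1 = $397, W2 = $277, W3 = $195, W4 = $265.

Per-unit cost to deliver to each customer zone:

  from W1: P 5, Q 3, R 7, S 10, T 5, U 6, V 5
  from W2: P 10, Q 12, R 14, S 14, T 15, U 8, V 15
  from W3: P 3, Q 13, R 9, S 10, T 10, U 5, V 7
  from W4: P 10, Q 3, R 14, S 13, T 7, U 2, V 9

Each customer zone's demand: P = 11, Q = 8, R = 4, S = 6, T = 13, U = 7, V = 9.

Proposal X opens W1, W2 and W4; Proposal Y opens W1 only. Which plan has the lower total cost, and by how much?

Proposal Y is cheaper by 514.

Proposal X: {W1, W2, W4}: P→W1 5·11=55, Q→W1 3·8=24, R→W1 7·4=28, S→W1 10·6=60, T→W1 5·13=65, U→W4 2·7=14, V→W1 5·9=45. Service 291; fixed 939; total 1230.
Proposal Y: {W1}: P→W1 5·11=55, Q→W1 3·8=24, R→W1 7·4=28, S→W1 10·6=60, T→W1 5·13=65, U→W1 6·7=42, V→W1 5·9=45. Service 319; fixed 397; total 716.
Difference: |1230 − 716| = 514.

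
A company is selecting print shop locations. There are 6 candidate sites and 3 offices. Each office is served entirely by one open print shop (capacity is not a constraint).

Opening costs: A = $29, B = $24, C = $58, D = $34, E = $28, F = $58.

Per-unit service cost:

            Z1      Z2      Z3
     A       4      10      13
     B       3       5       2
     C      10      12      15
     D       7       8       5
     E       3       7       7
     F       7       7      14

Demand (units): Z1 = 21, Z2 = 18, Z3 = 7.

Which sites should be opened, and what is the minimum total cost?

For any fixed open set, each office goes to its cheapest open site; total = fixed + service.
{B}: Z1→B 3·21=63, Z2→B 5·18=90, Z3→B 2·7=14. Service 167; fixed 24; total 191.
{B, E}: service 167 + fixed 52 = 219
{A, B}: service 167 + fixed 53 = 220
{A, B, C, D, E, F}: service 167 + fixed 231 = 398
No other subset beats 191.

Open B only; minimum total cost 191.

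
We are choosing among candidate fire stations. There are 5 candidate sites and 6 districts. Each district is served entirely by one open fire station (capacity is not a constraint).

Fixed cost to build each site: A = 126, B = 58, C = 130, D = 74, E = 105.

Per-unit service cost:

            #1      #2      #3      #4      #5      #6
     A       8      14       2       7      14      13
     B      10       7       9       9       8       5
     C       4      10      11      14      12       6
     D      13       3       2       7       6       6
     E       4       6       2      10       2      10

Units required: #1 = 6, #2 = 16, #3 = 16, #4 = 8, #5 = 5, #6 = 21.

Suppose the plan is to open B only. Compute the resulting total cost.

Each district is assigned to its cheapest site among the open ones.
{B}: #1→B 10·6=60, #2→B 7·16=112, #3→B 9·16=144, #4→B 9·8=72, #5→B 8·5=40, #6→B 5·21=105. Service 533; fixed 58; total 591.

Total cost: 591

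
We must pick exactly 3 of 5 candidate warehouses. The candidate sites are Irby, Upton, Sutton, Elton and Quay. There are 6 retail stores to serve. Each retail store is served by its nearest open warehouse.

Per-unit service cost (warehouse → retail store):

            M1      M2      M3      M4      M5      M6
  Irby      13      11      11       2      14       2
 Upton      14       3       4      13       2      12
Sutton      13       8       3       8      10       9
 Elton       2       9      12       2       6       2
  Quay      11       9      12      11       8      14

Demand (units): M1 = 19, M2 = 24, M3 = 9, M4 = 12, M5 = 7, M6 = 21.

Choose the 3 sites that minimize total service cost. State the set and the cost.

Choose Upton, Sutton and Elton; total service cost 217.

With exactly 3 open, each retail store uses its cheapest among the chosen.
{Upton, Sutton, Elton}: M1→Elton 2·19=38, M2→Upton 3·24=72, M3→Sutton 3·9=27, M4→Elton 2·12=24, M5→Upton 2·7=14, M6→Elton 2·21=42. Service cost 217.
{Irby, Upton, Elton}: service cost 226
{Upton, Elton, Quay}: service cost 226
Among all 10 size-3 choices, {Upton, Sutton, Elton} is lowest.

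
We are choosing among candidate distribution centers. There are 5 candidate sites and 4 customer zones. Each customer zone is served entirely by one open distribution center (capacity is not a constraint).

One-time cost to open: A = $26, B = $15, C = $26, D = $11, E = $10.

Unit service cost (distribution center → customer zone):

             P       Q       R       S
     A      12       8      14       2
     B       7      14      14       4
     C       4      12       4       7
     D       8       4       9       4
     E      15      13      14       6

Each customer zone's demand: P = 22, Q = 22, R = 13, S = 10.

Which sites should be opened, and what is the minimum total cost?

For any fixed open set, each customer zone goes to its cheapest open site; total = fixed + service.
{C, D}: P→C 4·22=88, Q→D 4·22=88, R→C 4·13=52, S→D 4·10=40. Service 268; fixed 37; total 305.
{A, C, D}: P→C 4·22=88, Q→D 4·22=88, R→C 4·13=52, S→A 2·10=20. Service 248; fixed 63; total 311.
{C, D, E}: service 268 + fixed 47 = 315
{A, B, C, D, E}: P→C 4·22=88, Q→D 4·22=88, R→C 4·13=52, S→A 2·10=20. Service 248; fixed 88; total 336.
No other subset beats 305.

Open C and D; minimum total cost 305.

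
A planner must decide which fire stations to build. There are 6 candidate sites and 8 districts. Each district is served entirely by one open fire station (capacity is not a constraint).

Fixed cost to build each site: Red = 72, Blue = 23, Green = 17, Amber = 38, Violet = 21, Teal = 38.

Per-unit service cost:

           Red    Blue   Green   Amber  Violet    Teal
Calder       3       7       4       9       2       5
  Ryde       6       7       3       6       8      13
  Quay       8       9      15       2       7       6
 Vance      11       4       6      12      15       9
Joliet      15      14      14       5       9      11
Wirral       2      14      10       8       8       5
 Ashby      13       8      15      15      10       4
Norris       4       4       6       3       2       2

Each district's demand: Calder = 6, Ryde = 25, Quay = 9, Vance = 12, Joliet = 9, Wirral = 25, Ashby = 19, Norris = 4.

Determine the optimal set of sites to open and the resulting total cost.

For any fixed open set, each district goes to its cheapest open site; total = fixed + service.
{Red, Blue, Green, Amber, Teal}: Calder→Red 3·6=18, Ryde→Green 3·25=75, Quay→Amber 2·9=18, Vance→Blue 4·12=48, Joliet→Amber 5·9=45, Wirral→Red 2·25=50, Ashby→Teal 4·19=76, Norris→Teal 2·4=8. Service 338; fixed 188; total 526.
{Red, Green, Amber, Teal}: Calder→Red 3·6=18, Ryde→Green 3·25=75, Quay→Amber 2·9=18, Vance→Green 6·12=72, Joliet→Amber 5·9=45, Wirral→Red 2·25=50, Ashby→Teal 4·19=76, Norris→Teal 2·4=8. Service 362; fixed 165; total 527.
{Blue, Green, Amber, Teal}: service 419 + fixed 116 = 535
{Red, Blue, Green, Amber, Violet, Teal}: service 332 + fixed 209 = 541
No other subset beats 526.

Open Red, Blue, Green, Amber and Teal; minimum total cost 526.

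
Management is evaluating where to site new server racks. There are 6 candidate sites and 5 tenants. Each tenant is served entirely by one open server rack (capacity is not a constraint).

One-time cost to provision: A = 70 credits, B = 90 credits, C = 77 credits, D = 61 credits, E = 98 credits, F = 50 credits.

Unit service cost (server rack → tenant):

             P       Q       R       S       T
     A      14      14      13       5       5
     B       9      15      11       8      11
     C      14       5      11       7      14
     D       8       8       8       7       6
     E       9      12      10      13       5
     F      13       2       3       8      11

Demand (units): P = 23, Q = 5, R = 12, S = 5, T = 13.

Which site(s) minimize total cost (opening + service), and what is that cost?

For any fixed open set, each tenant goes to its cheapest open site; total = fixed + service.
{D, F}: P→D 8·23=184, Q→F 2·5=10, R→F 3·12=36, S→D 7·5=35, T→D 6·13=78. Service 343; fixed 111; total 454.
{D}: P→D 8·23=184, Q→D 8·5=40, R→D 8·12=96, S→D 7·5=35, T→D 6·13=78. Service 433; fixed 61; total 494.
{A, D, F}: service 320 + fixed 181 = 501
{A, B, C, D, E, F}: service 320 + fixed 446 = 766
No other subset beats 454.

Open D and F; minimum total cost 454.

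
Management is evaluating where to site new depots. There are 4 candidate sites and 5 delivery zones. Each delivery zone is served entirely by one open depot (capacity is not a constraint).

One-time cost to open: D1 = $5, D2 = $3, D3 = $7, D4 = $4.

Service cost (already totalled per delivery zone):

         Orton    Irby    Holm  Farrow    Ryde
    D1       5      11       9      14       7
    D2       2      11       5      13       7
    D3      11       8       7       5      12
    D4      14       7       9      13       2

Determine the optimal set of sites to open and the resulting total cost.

For any fixed open set, each delivery zone goes to its cheapest open site; total = fixed + service.
{D2, D3, D4}: Orton→D2 2, Irby→D4 7, Holm→D2 5, Farrow→D3 5, Ryde→D4 2. Service 21; fixed 14; total 35.
{D2, D4}: service 29 + fixed 7 = 36
{D2, D3}: service 27 + fixed 10 = 37
{D1, D2, D3, D4}: service 21 + fixed 19 = 40
(All 15 nonempty subsets were checked; D2, D3 and D4 is lowest.)

Open D2, D3 and D4; minimum total cost 35.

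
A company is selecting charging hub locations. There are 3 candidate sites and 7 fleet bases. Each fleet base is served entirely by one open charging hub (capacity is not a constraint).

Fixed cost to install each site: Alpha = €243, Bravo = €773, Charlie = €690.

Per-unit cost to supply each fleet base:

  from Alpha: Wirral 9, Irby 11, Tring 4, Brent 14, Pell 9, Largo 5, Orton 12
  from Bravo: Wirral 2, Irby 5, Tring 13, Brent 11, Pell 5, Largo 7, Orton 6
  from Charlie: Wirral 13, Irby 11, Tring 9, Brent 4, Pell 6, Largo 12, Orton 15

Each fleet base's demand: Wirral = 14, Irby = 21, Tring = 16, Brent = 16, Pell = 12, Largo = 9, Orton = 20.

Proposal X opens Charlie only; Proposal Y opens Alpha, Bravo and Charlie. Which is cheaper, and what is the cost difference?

Proposal X: {Charlie}: Wirral→Charlie 13·14=182, Irby→Charlie 11·21=231, Tring→Charlie 9·16=144, Brent→Charlie 4·16=64, Pell→Charlie 6·12=72, Largo→Charlie 12·9=108, Orton→Charlie 15·20=300. Service 1101; fixed 690; total 1791.
Proposal Y: {Alpha, Bravo, Charlie}: Wirral→Bravo 2·14=28, Irby→Bravo 5·21=105, Tring→Alpha 4·16=64, Brent→Charlie 4·16=64, Pell→Bravo 5·12=60, Largo→Alpha 5·9=45, Orton→Bravo 6·20=120. Service 486; fixed 1706; total 2192.
Difference: |1791 − 2192| = 401.

Proposal X is cheaper by 401.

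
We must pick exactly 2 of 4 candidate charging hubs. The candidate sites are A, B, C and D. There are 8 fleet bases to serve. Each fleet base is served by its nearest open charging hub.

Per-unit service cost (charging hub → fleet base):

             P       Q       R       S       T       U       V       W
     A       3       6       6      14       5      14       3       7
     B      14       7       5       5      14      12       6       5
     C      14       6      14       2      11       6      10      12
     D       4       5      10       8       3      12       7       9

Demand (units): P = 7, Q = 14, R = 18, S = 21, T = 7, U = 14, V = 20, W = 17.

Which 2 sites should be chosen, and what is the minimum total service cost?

With exactly 2 open, each fleet base uses its cheapest among the chosen.
{A, C}: P→A 3·7=21, Q→A 6·14=84, R→A 6·18=108, S→C 2·21=42, T→A 5·7=35, U→C 6·14=84, V→A 3·20=60, W→A 7·17=119. Service cost 553.
{A, B}: service cost 648
{B, C}: service cost 680
Among all 6 size-2 choices, {A, C} is lowest.

Choose A and C; total service cost 553.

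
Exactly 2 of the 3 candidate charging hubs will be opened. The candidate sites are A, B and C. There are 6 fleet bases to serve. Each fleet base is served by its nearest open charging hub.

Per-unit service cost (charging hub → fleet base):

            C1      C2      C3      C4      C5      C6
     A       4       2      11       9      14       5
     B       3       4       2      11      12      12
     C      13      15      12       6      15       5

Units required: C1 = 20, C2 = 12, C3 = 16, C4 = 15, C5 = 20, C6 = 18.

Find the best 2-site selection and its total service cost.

Choose B and C; total service cost 560.

With exactly 2 open, each fleet base uses its cheapest among the chosen.
{B, C}: C1→B 3·20=60, C2→B 4·12=48, C3→B 2·16=32, C4→C 6·15=90, C5→B 12·20=240, C6→C 5·18=90. Service cost 560.
{A, B}: service cost 581
{A, C}: service cost 740
Among all 3 size-2 choices, {B, C} is lowest.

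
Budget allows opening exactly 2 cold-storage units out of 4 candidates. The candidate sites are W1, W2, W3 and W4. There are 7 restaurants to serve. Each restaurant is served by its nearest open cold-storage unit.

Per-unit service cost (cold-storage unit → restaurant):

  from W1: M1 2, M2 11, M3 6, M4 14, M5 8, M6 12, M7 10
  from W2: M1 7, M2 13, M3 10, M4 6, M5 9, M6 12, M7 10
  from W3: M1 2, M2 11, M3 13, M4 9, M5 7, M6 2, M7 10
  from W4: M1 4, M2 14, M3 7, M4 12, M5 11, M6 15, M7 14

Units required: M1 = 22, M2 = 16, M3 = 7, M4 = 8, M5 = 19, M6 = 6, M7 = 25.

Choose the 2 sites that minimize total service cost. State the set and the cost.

With exactly 2 open, each restaurant uses its cheapest among the chosen.
{W1, W3}: M1→W1 2·22=44, M2→W1 11·16=176, M3→W1 6·7=42, M4→W3 9·8=72, M5→W3 7·19=133, M6→W3 2·6=12, M7→W1 10·25=250. Service cost 729.
{W2, W3}: service cost 733
{W3, W4}: service cost 736
Among all 6 size-2 choices, {W1, W3} is lowest.

Choose W1 and W3; total service cost 729.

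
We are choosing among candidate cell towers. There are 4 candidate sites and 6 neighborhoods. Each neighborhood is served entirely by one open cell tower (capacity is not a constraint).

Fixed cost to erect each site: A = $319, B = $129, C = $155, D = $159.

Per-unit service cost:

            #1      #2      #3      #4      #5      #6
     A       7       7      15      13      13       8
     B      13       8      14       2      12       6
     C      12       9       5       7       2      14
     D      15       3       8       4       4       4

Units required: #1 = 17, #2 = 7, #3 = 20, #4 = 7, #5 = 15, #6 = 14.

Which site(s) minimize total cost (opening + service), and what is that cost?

Open D only; minimum total cost 739.

For any fixed open set, each neighborhood goes to its cheapest open site; total = fixed + service.
{D}: #1→D 15·17=255, #2→D 3·7=21, #3→D 8·20=160, #4→D 4·7=28, #5→D 4·15=60, #6→D 4·14=56. Service 580; fixed 159; total 739.
{C, D}: service 439 + fixed 314 = 753
{B, C}: service 488 + fixed 284 = 772
{A, B, C, D}: #1→A 7·17=119, #2→D 3·7=21, #3→C 5·20=100, #4→B 2·7=14, #5→C 2·15=30, #6→D 4·14=56. Service 340; fixed 762; total 1102.
No other subset beats 739.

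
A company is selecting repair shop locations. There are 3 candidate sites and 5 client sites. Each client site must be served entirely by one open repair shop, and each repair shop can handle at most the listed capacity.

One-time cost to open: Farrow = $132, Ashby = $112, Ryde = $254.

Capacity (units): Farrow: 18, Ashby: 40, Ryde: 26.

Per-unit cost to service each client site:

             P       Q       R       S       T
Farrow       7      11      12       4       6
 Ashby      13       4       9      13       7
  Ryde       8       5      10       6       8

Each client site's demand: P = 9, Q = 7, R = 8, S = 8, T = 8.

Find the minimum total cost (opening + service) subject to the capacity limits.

Open {Ashby}: P→Ashby 13·9=117, Q→Ashby 4·7=28, R→Ashby 9·8=72, S→Ashby 13·8=104, T→Ashby 7·8=56.
Loads: Ashby carries 40/40. Service 377; fixed 112; total 489.
Next best feasible plan costs 495.

Minimum total cost: 489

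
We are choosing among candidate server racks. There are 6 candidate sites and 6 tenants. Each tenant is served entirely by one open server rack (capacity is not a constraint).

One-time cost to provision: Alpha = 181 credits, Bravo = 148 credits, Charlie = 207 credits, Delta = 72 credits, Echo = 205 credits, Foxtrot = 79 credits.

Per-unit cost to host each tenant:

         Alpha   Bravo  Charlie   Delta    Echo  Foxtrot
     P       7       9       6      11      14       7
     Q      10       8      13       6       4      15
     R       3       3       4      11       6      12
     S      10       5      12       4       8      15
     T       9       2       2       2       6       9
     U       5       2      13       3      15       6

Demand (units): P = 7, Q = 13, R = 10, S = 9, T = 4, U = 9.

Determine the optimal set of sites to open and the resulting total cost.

For any fixed open set, each tenant goes to its cheapest open site; total = fixed + service.
{Delta}: P→Delta 11·7=77, Q→Delta 6·13=78, R→Delta 11·10=110, S→Delta 4·9=36, T→Delta 2·4=8, U→Delta 3·9=27. Service 336; fixed 72; total 408.
{Bravo}: service 268 + fixed 148 = 416
{Bravo, Delta}: service 233 + fixed 220 = 453
{Alpha, Bravo, Charlie, Delta, Echo, Foxtrot}: P→Charlie 6·7=42, Q→Echo 4·13=52, R→Alpha 3·10=30, S→Delta 4·9=36, T→Bravo 2·4=8, U→Bravo 2·9=18. Service 186; fixed 892; total 1078.
No other subset beats 408.

Open Delta only; minimum total cost 408.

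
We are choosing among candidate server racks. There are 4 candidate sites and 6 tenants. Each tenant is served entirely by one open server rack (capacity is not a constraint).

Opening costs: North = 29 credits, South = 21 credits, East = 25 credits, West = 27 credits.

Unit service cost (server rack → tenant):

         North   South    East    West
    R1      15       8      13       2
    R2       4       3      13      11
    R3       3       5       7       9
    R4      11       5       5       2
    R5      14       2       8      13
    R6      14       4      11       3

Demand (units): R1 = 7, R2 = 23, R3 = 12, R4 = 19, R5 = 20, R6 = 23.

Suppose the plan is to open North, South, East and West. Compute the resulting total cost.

Total cost: 368

Each tenant is assigned to its cheapest site among the open ones.
{North, South, East, West}: R1→West 2·7=14, R2→South 3·23=69, R3→North 3·12=36, R4→West 2·19=38, R5→South 2·20=40, R6→West 3·23=69. Service 266; fixed 102; total 368.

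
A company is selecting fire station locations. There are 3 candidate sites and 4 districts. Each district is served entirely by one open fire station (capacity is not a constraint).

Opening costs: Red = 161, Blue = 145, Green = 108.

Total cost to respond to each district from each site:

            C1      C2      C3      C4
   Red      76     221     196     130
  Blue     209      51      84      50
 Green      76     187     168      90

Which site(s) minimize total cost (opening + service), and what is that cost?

Open Blue and Green; minimum total cost 514.

For any fixed open set, each district goes to its cheapest open site; total = fixed + service.
{Blue, Green}: C1→Green 76, C2→Blue 51, C3→Blue 84, C4→Blue 50. Service 261; fixed 253; total 514.
{Blue}: C1→Blue 209, C2→Blue 51, C3→Blue 84, C4→Blue 50. Service 394; fixed 145; total 539.
{Red, Blue}: C1→Red 76, C2→Blue 51, C3→Blue 84, C4→Blue 50. Service 261; fixed 306; total 567.
{Red, Blue, Green}: service 261 + fixed 414 = 675
No other subset beats 514.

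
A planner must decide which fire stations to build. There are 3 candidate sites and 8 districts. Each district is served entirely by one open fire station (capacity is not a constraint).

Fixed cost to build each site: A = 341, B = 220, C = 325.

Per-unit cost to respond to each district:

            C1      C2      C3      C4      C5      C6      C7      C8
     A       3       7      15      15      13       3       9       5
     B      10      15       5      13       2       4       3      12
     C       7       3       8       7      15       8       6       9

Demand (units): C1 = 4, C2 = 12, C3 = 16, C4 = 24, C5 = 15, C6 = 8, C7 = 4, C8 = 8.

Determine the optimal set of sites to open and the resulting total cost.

Open B only; minimum total cost 1002.

For any fixed open set, each district goes to its cheapest open site; total = fixed + service.
{B}: C1→B 10·4=40, C2→B 15·12=180, C3→B 5·16=80, C4→B 13·24=312, C5→B 2·15=30, C6→B 4·8=32, C7→B 3·4=12, C8→B 12·8=96. Service 782; fixed 220; total 1002.
{B, C}: service 458 + fixed 545 = 1003
{C}: service 745 + fixed 325 = 1070
{A, B, C}: service 402 + fixed 886 = 1288
No other subset beats 1002.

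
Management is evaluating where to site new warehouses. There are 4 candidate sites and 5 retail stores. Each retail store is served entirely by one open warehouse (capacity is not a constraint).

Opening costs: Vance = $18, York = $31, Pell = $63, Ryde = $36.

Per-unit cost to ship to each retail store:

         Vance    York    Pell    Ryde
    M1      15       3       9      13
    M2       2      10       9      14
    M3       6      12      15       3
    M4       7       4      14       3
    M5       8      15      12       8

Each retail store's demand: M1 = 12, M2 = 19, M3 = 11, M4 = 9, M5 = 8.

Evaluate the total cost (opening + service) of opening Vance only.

Each retail store is assigned to its cheapest site among the open ones.
{Vance}: M1→Vance 15·12=180, M2→Vance 2·19=38, M3→Vance 6·11=66, M4→Vance 7·9=63, M5→Vance 8·8=64. Service 411; fixed 18; total 429.

Total cost: 429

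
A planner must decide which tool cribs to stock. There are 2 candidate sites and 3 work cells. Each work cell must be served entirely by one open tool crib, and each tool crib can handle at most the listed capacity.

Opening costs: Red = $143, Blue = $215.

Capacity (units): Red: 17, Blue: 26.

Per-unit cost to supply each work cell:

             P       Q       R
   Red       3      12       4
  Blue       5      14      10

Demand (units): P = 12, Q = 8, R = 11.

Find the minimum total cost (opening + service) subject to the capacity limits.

Open {Red, Blue}: P→Blue 5·12=60, Q→Blue 14·8=112, R→Red 4·11=44.
Loads: Red carries 11/17, Blue carries 20/26. Service 216; fixed 358; total 574.
Next best feasible plan costs 616.

Minimum total cost: 574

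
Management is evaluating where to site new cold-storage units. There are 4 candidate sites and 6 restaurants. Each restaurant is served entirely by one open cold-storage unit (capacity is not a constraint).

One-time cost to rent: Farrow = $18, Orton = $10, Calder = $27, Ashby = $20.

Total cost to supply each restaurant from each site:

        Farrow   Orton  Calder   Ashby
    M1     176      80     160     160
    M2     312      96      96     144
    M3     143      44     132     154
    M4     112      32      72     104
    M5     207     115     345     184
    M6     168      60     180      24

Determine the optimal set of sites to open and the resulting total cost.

For any fixed open set, each restaurant goes to its cheapest open site; total = fixed + service.
{Orton, Ashby}: M1→Orton 80, M2→Orton 96, M3→Orton 44, M4→Orton 32, M5→Orton 115, M6→Ashby 24. Service 391; fixed 30; total 421.
{Orton}: service 427 + fixed 10 = 437
{Farrow, Orton, Ashby}: service 391 + fixed 48 = 439
{Farrow, Orton, Calder, Ashby}: service 391 + fixed 75 = 466
No other subset beats 421.

Open Orton and Ashby; minimum total cost 421.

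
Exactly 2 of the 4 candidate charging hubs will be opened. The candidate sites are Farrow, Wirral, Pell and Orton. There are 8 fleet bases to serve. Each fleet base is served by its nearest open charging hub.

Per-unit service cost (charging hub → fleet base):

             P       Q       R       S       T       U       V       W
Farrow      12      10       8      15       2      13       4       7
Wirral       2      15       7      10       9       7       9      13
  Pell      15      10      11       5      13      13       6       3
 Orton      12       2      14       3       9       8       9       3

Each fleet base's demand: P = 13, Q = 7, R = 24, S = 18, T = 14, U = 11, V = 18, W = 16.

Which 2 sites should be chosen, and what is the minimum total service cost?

Choose Farrow and Orton; total service cost 652.

With exactly 2 open, each fleet base uses its cheapest among the chosen.
{Farrow, Orton}: P→Farrow 12·13=156, Q→Orton 2·7=14, R→Farrow 8·24=192, S→Orton 3·18=54, T→Farrow 2·14=28, U→Orton 8·11=88, V→Farrow 4·18=72, W→Orton 3·16=48. Service cost 652.
{Wirral, Orton}: service cost 675
{Wirral, Pell}: service cost 713
Among all 6 size-2 choices, {Farrow, Orton} is lowest.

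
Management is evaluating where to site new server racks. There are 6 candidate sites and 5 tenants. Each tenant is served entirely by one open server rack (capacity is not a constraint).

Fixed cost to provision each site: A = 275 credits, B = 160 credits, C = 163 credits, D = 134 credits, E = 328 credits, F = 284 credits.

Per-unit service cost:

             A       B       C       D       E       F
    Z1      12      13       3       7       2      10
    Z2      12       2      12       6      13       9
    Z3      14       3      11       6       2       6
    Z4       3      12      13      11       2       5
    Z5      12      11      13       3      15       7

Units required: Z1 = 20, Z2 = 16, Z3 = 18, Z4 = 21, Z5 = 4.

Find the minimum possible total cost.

For any fixed open set, each tenant goes to its cheapest open site; total = fixed + service.
{B, E}: Z1→E 2·20=40, Z2→B 2·16=32, Z3→E 2·18=36, Z4→E 2·21=42, Z5→B 11·4=44. Service 194; fixed 488; total 682.
{D, E}: service 226 + fixed 462 = 688
{E}: service 386 + fixed 328 = 714
{A, B, C, D, E, F}: service 162 + fixed 1344 = 1506
No other subset beats 682.

Minimum total cost: 682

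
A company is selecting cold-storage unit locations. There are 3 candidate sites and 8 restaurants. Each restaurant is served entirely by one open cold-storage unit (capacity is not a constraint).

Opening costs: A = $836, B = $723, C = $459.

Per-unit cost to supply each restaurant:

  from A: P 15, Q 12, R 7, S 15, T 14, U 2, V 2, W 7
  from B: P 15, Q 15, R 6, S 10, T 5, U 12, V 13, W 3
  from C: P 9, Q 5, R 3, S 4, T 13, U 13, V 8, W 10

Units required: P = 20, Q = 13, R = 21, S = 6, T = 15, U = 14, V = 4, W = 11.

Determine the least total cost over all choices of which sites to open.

Minimum total cost: 1310

For any fixed open set, each restaurant goes to its cheapest open site; total = fixed + service.
{C}: P→C 9·20=180, Q→C 5·13=65, R→C 3·21=63, S→C 4·6=24, T→C 13·15=195, U→C 13·14=182, V→C 8·4=32, W→C 10·11=110. Service 851; fixed 459; total 1310.
{B}: service 1009 + fixed 723 = 1732
{B, C}: service 640 + fixed 1182 = 1822
{A, B, C}: service 476 + fixed 2018 = 2494
No other subset beats 1310.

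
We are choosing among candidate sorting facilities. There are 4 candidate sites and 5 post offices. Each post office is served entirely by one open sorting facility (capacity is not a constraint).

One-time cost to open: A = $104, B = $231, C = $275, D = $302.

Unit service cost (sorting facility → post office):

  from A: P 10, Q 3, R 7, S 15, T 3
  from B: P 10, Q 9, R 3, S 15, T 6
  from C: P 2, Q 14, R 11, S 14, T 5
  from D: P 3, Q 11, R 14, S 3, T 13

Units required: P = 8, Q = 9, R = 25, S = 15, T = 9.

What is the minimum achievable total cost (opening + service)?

Minimum total cost: 638

For any fixed open set, each post office goes to its cheapest open site; total = fixed + service.
{A}: P→A 10·8=80, Q→A 3·9=27, R→A 7·25=175, S→A 15·15=225, T→A 3·9=27. Service 534; fixed 104; total 638.
{A, D}: service 298 + fixed 406 = 704
{B}: service 515 + fixed 231 = 746
{A, B, C, D}: service 190 + fixed 912 = 1102
(All 15 nonempty subsets were checked; A only is lowest.)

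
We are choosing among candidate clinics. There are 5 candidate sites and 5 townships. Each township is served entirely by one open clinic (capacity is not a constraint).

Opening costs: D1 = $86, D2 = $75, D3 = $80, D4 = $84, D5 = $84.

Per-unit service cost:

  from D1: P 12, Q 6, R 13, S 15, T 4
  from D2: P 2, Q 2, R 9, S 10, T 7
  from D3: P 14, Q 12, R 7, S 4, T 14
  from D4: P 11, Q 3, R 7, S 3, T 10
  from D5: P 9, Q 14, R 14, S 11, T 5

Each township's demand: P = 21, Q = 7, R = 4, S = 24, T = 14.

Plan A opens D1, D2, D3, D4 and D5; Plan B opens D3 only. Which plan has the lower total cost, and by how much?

Plan A is cheaper by 157.

Plan A: {D1, D2, D3, D4, D5}: P→D2 2·21=42, Q→D2 2·7=14, R→D3 7·4=28, S→D4 3·24=72, T→D1 4·14=56. Service 212; fixed 409; total 621.
Plan B: {D3}: P→D3 14·21=294, Q→D3 12·7=84, R→D3 7·4=28, S→D3 4·24=96, T→D3 14·14=196. Service 698; fixed 80; total 778.
Difference: |621 − 778| = 157.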